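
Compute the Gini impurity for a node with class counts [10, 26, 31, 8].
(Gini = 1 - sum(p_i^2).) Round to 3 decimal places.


Total = 75. Proportions: 10/75, 26/75, 31/75, 8/75. sum(p_i^2) = 0.3202. Gini = 1 - 0.3202 = 0.6798, which rounds to 0.680.

0.680


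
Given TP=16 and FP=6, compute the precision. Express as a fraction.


Precision = TP / (TP + FP) = 16 / 22 = 8/11.

8/11


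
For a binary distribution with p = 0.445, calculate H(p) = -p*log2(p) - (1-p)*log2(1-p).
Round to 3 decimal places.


H = -0.445*log2(0.445) - 0.555*log2(0.555) = 0.991.

0.991


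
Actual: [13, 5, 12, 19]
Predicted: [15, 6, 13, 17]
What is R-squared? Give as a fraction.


Mean(y) = 49/4. SS_res = 10. SS_tot = 395/4. R^2 = 1 - 10/(395/4) = 71/79.

71/79


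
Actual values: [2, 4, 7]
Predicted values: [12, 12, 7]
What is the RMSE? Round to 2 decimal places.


MSE = 54.6667. RMSE = sqrt(54.6667) = 7.39.

7.39


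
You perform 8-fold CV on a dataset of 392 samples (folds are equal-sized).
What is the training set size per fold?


Each validation fold has 392/8 = 49 samples. Training set = 392 - 49 = 343.

343


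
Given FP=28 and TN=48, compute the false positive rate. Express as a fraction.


FPR = FP / (FP + TN) = 28 / 76 = 7/19.

7/19


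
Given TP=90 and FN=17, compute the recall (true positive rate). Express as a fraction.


Recall = TP / (TP + FN) = 90 / 107 = 90/107.

90/107


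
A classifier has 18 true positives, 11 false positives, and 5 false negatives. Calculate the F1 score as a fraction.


Precision = 18/29 = 18/29. Recall = 18/23 = 18/23. F1 = 2*P*R/(P+R) = 9/13.

9/13


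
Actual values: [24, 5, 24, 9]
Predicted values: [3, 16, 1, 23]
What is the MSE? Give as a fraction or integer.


MSE = (1/4) * ((24-3)^2=441 + (5-16)^2=121 + (24-1)^2=529 + (9-23)^2=196). Sum = 1287. MSE = 1287/4.

1287/4


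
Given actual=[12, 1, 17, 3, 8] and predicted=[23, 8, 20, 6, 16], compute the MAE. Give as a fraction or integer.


MAE = (1/5) * (|12-23|=11 + |1-8|=7 + |17-20|=3 + |3-6|=3 + |8-16|=8). Sum = 32. MAE = 32/5.

32/5


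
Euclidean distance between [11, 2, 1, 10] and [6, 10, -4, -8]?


d = sqrt(sum of squared differences). (11-6)^2=25, (2-10)^2=64, (1--4)^2=25, (10--8)^2=324. Sum = 438.

sqrt(438)


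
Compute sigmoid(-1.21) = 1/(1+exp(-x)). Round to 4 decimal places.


sigma(-1.21) = 1/(1+e^(1.21)) = 1/(1+3.353485) = 1/4.353485 = 0.2297.

0.2297


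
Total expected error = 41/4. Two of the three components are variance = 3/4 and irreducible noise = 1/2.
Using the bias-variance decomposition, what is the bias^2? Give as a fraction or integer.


Total error = bias^2 + variance + irreducible noise. So bias^2 = 41/4 - 3/4 - 1/2 = 9.

9


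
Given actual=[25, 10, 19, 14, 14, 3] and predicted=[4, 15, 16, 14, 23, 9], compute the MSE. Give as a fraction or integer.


MSE = (1/6) * ((25-4)^2=441 + (10-15)^2=25 + (19-16)^2=9 + (14-14)^2=0 + (14-23)^2=81 + (3-9)^2=36). Sum = 592. MSE = 296/3.

296/3


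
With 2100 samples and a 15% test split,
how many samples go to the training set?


Test set = 2100 * 15% = 315. Training set = 2100 - 315 = 1785.

1785


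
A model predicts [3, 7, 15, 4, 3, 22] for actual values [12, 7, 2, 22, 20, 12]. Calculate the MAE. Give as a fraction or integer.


MAE = (1/6) * (|12-3|=9 + |7-7|=0 + |2-15|=13 + |22-4|=18 + |20-3|=17 + |12-22|=10). Sum = 67. MAE = 67/6.

67/6


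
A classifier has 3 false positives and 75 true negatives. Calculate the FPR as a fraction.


FPR = FP / (FP + TN) = 3 / 78 = 1/26.

1/26


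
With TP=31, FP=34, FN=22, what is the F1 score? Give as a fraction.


Precision = 31/65 = 31/65. Recall = 31/53 = 31/53. F1 = 2*P*R/(P+R) = 31/59.

31/59


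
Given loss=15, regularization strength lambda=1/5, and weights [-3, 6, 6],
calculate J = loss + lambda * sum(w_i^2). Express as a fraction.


L2 sq norm = sum(w^2) = 81. J = 15 + 1/5 * 81 = 156/5.

156/5


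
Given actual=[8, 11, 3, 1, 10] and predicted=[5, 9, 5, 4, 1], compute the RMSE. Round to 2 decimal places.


MSE = 21.4000. RMSE = sqrt(21.4000) = 4.63.

4.63


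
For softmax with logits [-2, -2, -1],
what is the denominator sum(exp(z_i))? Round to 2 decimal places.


Denom = e^-2=0.1353 + e^-2=0.1353 + e^-1=0.3679. Sum = 0.6385, which rounds to 0.64.

0.64


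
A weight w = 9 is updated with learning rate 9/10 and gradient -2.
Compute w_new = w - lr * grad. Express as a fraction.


w_new = 9 - 9/10 * -2 = 9 - -9/5 = 54/5.

54/5


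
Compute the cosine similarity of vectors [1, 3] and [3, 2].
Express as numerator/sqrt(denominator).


dot = 9. |a|^2 = 10, |b|^2 = 13. cos = 9/sqrt(130).

9/sqrt(130)


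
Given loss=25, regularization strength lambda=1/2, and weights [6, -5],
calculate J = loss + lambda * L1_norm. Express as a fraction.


L1 norm = sum(|w|) = 11. J = 25 + 1/2 * 11 = 61/2.

61/2


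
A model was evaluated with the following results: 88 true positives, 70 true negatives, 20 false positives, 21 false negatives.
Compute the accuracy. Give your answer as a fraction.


Accuracy = (TP + TN) / (TP + TN + FP + FN) = (88 + 70) / 199 = 158/199.

158/199


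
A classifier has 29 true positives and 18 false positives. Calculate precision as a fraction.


Precision = TP / (TP + FP) = 29 / 47 = 29/47.

29/47


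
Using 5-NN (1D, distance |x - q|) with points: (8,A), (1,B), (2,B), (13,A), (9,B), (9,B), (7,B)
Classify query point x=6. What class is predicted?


Distances: |8-6|=2, |1-6|=5, |2-6|=4, |13-6|=7, |9-6|=3, |9-6|=3, |7-6|=1. 5 nearest: (7,B), (8,A), (9,B), (9,B), (2,B). Counts: {'B': 4, 'A': 1}. Majority class: B.

B


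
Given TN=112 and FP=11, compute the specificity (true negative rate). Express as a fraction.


Specificity = TN / (TN + FP) = 112 / 123 = 112/123.

112/123


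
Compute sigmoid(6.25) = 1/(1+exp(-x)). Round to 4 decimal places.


sigma(6.25) = 1/(1+e^(-6.25)) = 1/(1+0.001930) = 1/1.001930 = 0.9981.

0.9981


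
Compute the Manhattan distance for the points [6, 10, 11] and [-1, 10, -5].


d = sum of absolute differences: |6--1|=7 + |10-10|=0 + |11--5|=16 = 23.

23


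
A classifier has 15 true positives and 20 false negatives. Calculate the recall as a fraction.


Recall = TP / (TP + FN) = 15 / 35 = 3/7.

3/7


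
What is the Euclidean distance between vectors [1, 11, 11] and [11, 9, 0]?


d = sqrt(sum of squared differences). (1-11)^2=100, (11-9)^2=4, (11-0)^2=121. Sum = 225.

15


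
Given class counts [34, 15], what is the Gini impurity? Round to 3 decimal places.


Total = 49. Proportions: 34/49, 15/49. sum(p_i^2) = 0.5752. Gini = 1 - 0.5752 = 0.4248, which rounds to 0.425.

0.425


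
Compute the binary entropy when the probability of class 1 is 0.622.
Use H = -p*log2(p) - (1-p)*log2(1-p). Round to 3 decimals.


H = -0.622*log2(0.622) - 0.378*log2(0.378) = 0.957.

0.957


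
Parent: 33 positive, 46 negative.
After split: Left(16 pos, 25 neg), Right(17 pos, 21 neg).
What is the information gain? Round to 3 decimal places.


H(parent) = 0.9804. H(left) = 0.9650, H(right) = 0.9920. Weighted = (41/79)*0.9650 + (38/79)*0.9920 = 0.9780. IG = 0.9804 - 0.9780 = 0.0024, which rounds to 0.002.

0.002


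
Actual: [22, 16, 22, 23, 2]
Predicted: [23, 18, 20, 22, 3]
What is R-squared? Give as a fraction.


Mean(y) = 17. SS_res = 11. SS_tot = 312. R^2 = 1 - 11/(312) = 301/312.

301/312


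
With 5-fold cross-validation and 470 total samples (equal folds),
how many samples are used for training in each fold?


Each validation fold has 470/5 = 94 samples. Training set = 470 - 94 = 376.

376


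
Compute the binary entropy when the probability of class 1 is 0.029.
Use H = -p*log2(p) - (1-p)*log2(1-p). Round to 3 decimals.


H = -0.029*log2(0.029) - 0.971*log2(0.971) = 0.189.

0.189


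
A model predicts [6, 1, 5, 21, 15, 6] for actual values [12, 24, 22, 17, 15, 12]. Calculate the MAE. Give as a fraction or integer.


MAE = (1/6) * (|12-6|=6 + |24-1|=23 + |22-5|=17 + |17-21|=4 + |15-15|=0 + |12-6|=6). Sum = 56. MAE = 28/3.

28/3


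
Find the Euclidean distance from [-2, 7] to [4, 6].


d = sqrt(sum of squared differences). (-2-4)^2=36, (7-6)^2=1. Sum = 37.

sqrt(37)


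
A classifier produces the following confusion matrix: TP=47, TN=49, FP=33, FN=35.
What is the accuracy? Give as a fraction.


Accuracy = (TP + TN) / (TP + TN + FP + FN) = (47 + 49) / 164 = 24/41.

24/41


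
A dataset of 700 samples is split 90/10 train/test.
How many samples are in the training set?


Test set = 700 * 10% = 70. Training set = 700 - 70 = 630.

630


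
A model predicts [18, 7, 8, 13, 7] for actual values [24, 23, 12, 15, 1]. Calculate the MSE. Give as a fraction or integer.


MSE = (1/5) * ((24-18)^2=36 + (23-7)^2=256 + (12-8)^2=16 + (15-13)^2=4 + (1-7)^2=36). Sum = 348. MSE = 348/5.

348/5


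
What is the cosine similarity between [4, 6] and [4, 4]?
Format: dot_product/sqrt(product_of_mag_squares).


dot = 40. |a|^2 = 52, |b|^2 = 32. cos = 40/sqrt(1664).

40/sqrt(1664)


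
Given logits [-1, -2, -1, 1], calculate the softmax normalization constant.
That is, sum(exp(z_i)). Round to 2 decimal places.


Denom = e^-1=0.3679 + e^-2=0.1353 + e^-1=0.3679 + e^1=2.7183. Sum = 3.5894, which rounds to 3.59.

3.59


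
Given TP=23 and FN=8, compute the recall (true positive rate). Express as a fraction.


Recall = TP / (TP + FN) = 23 / 31 = 23/31.

23/31


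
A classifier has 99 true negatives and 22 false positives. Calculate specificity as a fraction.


Specificity = TN / (TN + FP) = 99 / 121 = 9/11.

9/11


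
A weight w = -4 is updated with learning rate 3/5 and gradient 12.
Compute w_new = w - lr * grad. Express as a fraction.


w_new = -4 - 3/5 * 12 = -4 - 36/5 = -56/5.

-56/5


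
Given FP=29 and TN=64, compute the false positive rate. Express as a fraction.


FPR = FP / (FP + TN) = 29 / 93 = 29/93.

29/93


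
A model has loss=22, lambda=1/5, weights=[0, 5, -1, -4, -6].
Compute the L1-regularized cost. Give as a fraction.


L1 norm = sum(|w|) = 16. J = 22 + 1/5 * 16 = 126/5.

126/5


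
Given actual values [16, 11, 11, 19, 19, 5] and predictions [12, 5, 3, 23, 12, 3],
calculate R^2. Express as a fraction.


Mean(y) = 27/2. SS_res = 185. SS_tot = 303/2. R^2 = 1 - 185/(303/2) = -67/303.

-67/303


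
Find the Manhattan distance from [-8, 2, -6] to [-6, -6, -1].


d = sum of absolute differences: |-8--6|=2 + |2--6|=8 + |-6--1|=5 = 15.

15


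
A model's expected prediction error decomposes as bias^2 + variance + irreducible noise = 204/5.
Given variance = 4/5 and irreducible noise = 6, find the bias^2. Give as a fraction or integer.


Total error = bias^2 + variance + irreducible noise. So bias^2 = 204/5 - 4/5 - 6 = 34.

34


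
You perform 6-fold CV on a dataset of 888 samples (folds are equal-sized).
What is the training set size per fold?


Each validation fold has 888/6 = 148 samples. Training set = 888 - 148 = 740.

740


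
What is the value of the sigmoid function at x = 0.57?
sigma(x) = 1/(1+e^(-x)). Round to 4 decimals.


sigma(0.57) = 1/(1+e^(-0.57)) = 1/(1+0.565525) = 1/1.565525 = 0.6388.

0.6388


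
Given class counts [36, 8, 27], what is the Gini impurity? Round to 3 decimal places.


Total = 71. Proportions: 36/71, 8/71, 27/71. sum(p_i^2) = 0.4144. Gini = 1 - 0.4144 = 0.5856, which rounds to 0.586.

0.586


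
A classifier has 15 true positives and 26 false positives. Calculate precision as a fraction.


Precision = TP / (TP + FP) = 15 / 41 = 15/41.

15/41


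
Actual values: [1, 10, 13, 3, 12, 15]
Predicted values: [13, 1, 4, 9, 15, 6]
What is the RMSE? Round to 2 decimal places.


MSE = 72.0000. RMSE = sqrt(72.0000) = 8.49.

8.49


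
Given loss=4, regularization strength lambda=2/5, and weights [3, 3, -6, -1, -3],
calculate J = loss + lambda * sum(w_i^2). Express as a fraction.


L2 sq norm = sum(w^2) = 64. J = 4 + 2/5 * 64 = 148/5.

148/5


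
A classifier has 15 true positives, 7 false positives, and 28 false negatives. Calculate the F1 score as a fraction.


Precision = 15/22 = 15/22. Recall = 15/43 = 15/43. F1 = 2*P*R/(P+R) = 6/13.

6/13


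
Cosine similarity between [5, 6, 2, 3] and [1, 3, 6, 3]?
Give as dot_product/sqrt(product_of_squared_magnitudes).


dot = 44. |a|^2 = 74, |b|^2 = 55. cos = 44/sqrt(4070).

44/sqrt(4070)


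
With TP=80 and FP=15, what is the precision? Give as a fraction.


Precision = TP / (TP + FP) = 80 / 95 = 16/19.

16/19


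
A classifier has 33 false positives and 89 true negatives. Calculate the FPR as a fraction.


FPR = FP / (FP + TN) = 33 / 122 = 33/122.

33/122


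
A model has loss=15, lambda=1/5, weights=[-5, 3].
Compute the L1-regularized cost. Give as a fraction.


L1 norm = sum(|w|) = 8. J = 15 + 1/5 * 8 = 83/5.

83/5


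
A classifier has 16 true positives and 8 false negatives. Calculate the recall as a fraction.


Recall = TP / (TP + FN) = 16 / 24 = 2/3.

2/3


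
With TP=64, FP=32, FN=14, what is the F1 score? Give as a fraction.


Precision = 64/96 = 2/3. Recall = 64/78 = 32/39. F1 = 2*P*R/(P+R) = 64/87.

64/87


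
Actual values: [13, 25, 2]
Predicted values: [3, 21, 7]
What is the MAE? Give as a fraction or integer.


MAE = (1/3) * (|13-3|=10 + |25-21|=4 + |2-7|=5). Sum = 19. MAE = 19/3.

19/3


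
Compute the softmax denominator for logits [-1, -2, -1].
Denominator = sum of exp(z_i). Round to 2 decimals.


Denom = e^-1=0.3679 + e^-2=0.1353 + e^-1=0.3679. Sum = 0.8711, which rounds to 0.87.

0.87


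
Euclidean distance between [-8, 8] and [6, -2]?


d = sqrt(sum of squared differences). (-8-6)^2=196, (8--2)^2=100. Sum = 296.

sqrt(296)


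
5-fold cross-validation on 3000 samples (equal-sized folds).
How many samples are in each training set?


Each validation fold has 3000/5 = 600 samples. Training set = 3000 - 600 = 2400.

2400


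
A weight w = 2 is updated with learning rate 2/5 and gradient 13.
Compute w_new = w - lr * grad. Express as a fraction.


w_new = 2 - 2/5 * 13 = 2 - 26/5 = -16/5.

-16/5


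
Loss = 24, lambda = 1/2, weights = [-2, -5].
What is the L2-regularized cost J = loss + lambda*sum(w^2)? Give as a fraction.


L2 sq norm = sum(w^2) = 29. J = 24 + 1/2 * 29 = 77/2.

77/2


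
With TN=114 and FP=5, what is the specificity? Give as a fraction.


Specificity = TN / (TN + FP) = 114 / 119 = 114/119.

114/119


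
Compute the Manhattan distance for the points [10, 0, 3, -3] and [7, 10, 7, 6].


d = sum of absolute differences: |10-7|=3 + |0-10|=10 + |3-7|=4 + |-3-6|=9 = 26.

26


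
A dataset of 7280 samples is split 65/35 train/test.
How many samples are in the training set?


Test set = 7280 * 35% = 2548. Training set = 7280 - 2548 = 4732.

4732


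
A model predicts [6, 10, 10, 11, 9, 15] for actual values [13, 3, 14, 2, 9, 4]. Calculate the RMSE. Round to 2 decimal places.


MSE = 52.6667. RMSE = sqrt(52.6667) = 7.26.

7.26


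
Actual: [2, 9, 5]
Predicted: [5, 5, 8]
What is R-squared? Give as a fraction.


Mean(y) = 16/3. SS_res = 34. SS_tot = 74/3. R^2 = 1 - 34/(74/3) = -14/37.

-14/37


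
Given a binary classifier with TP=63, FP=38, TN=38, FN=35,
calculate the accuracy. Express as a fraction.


Accuracy = (TP + TN) / (TP + TN + FP + FN) = (63 + 38) / 174 = 101/174.

101/174


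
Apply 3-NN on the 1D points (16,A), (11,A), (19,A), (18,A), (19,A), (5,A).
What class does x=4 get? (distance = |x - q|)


Distances: |16-4|=12, |11-4|=7, |19-4|=15, |18-4|=14, |19-4|=15, |5-4|=1. 3 nearest: (5,A), (11,A), (16,A). Counts: {'A': 3}. Majority class: A.

A


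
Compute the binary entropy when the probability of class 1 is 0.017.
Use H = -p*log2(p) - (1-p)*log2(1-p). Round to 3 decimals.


H = -0.017*log2(0.017) - 0.983*log2(0.983) = 0.124.

0.124


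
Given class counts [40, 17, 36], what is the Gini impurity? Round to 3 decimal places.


Total = 93. Proportions: 40/93, 17/93, 36/93. sum(p_i^2) = 0.3683. Gini = 1 - 0.3683 = 0.6317, which rounds to 0.632.

0.632


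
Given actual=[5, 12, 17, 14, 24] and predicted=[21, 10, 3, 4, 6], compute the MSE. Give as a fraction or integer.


MSE = (1/5) * ((5-21)^2=256 + (12-10)^2=4 + (17-3)^2=196 + (14-4)^2=100 + (24-6)^2=324). Sum = 880. MSE = 176.

176


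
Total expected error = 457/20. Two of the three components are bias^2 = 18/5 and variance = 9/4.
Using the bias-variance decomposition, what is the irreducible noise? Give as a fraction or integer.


Total error = bias^2 + variance + irreducible noise. So irreducible noise = 457/20 - 18/5 - 9/4 = 17.

17


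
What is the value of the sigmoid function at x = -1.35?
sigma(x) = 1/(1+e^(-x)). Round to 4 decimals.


sigma(-1.35) = 1/(1+e^(1.35)) = 1/(1+3.857426) = 1/4.857426 = 0.2059.

0.2059


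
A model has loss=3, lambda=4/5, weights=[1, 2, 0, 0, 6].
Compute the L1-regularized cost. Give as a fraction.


L1 norm = sum(|w|) = 9. J = 3 + 4/5 * 9 = 51/5.

51/5


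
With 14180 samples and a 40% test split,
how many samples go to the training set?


Test set = 14180 * 40% = 5672. Training set = 14180 - 5672 = 8508.

8508


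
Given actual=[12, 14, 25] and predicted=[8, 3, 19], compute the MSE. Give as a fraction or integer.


MSE = (1/3) * ((12-8)^2=16 + (14-3)^2=121 + (25-19)^2=36). Sum = 173. MSE = 173/3.

173/3


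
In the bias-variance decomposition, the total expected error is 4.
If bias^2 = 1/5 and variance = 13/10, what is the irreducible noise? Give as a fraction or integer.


Total error = bias^2 + variance + irreducible noise. So irreducible noise = 4 - 1/5 - 13/10 = 5/2.

5/2


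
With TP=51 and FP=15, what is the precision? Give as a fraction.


Precision = TP / (TP + FP) = 51 / 66 = 17/22.

17/22


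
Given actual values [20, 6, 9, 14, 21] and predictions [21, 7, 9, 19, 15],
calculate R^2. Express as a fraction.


Mean(y) = 14. SS_res = 63. SS_tot = 174. R^2 = 1 - 63/(174) = 37/58.

37/58


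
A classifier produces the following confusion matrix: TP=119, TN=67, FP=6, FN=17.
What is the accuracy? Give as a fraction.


Accuracy = (TP + TN) / (TP + TN + FP + FN) = (119 + 67) / 209 = 186/209.

186/209


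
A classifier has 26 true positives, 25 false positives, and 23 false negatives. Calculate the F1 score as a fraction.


Precision = 26/51 = 26/51. Recall = 26/49 = 26/49. F1 = 2*P*R/(P+R) = 13/25.

13/25


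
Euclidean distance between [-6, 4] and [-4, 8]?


d = sqrt(sum of squared differences). (-6--4)^2=4, (4-8)^2=16. Sum = 20.

sqrt(20)


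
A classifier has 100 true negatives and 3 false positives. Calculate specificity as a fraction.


Specificity = TN / (TN + FP) = 100 / 103 = 100/103.

100/103


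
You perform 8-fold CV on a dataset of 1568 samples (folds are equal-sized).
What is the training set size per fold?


Each validation fold has 1568/8 = 196 samples. Training set = 1568 - 196 = 1372.

1372


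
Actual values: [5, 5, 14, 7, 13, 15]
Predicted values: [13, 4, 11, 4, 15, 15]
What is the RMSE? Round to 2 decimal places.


MSE = 14.5000. RMSE = sqrt(14.5000) = 3.81.

3.81


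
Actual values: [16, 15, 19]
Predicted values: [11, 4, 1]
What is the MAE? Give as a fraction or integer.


MAE = (1/3) * (|16-11|=5 + |15-4|=11 + |19-1|=18). Sum = 34. MAE = 34/3.

34/3


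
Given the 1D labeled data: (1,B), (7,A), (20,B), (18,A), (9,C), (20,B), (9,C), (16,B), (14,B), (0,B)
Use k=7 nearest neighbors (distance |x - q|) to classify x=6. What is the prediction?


Distances: |1-6|=5, |7-6|=1, |20-6|=14, |18-6|=12, |9-6|=3, |20-6|=14, |9-6|=3, |16-6|=10, |14-6|=8, |0-6|=6. 7 nearest: (7,A), (9,C), (9,C), (1,B), (0,B), (14,B), (16,B). Counts: {'A': 1, 'C': 2, 'B': 4}. Majority class: B.

B


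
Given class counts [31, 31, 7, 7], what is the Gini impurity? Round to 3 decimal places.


Total = 76. Proportions: 31/76, 31/76, 7/76, 7/76. sum(p_i^2) = 0.3497. Gini = 1 - 0.3497 = 0.6503, which rounds to 0.650.

0.650


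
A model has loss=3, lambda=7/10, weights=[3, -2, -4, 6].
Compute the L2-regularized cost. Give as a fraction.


L2 sq norm = sum(w^2) = 65. J = 3 + 7/10 * 65 = 97/2.

97/2


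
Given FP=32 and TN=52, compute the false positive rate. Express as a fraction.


FPR = FP / (FP + TN) = 32 / 84 = 8/21.

8/21


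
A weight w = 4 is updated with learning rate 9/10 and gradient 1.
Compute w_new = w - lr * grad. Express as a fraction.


w_new = 4 - 9/10 * 1 = 4 - 9/10 = 31/10.

31/10


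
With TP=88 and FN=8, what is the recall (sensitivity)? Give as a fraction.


Recall = TP / (TP + FN) = 88 / 96 = 11/12.

11/12


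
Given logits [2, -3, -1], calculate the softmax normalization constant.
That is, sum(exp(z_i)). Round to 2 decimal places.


Denom = e^2=7.3891 + e^-3=0.0498 + e^-1=0.3679. Sum = 7.8068, which rounds to 7.81.

7.81


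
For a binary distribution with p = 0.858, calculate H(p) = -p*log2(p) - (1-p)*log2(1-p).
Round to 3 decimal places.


H = -0.858*log2(0.858) - 0.142*log2(0.142) = 0.589.

0.589


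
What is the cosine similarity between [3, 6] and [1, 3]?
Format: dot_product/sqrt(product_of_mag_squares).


dot = 21. |a|^2 = 45, |b|^2 = 10. cos = 21/sqrt(450).

21/sqrt(450)


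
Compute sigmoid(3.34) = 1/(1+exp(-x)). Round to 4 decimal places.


sigma(3.34) = 1/(1+e^(-3.34)) = 1/(1+0.035437) = 1/1.035437 = 0.9658.

0.9658


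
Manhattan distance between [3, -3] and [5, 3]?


d = sum of absolute differences: |3-5|=2 + |-3-3|=6 = 8.

8


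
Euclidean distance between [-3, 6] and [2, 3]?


d = sqrt(sum of squared differences). (-3-2)^2=25, (6-3)^2=9. Sum = 34.

sqrt(34)


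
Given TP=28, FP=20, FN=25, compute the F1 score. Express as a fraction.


Precision = 28/48 = 7/12. Recall = 28/53 = 28/53. F1 = 2*P*R/(P+R) = 56/101.

56/101


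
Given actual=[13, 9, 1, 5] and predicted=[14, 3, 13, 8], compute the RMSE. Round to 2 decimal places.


MSE = 47.5000. RMSE = sqrt(47.5000) = 6.89.

6.89


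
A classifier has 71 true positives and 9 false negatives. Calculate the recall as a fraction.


Recall = TP / (TP + FN) = 71 / 80 = 71/80.

71/80


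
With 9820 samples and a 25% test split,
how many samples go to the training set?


Test set = 9820 * 25% = 2455. Training set = 9820 - 2455 = 7365.

7365


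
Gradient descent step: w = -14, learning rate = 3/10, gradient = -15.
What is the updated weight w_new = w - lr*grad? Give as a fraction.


w_new = -14 - 3/10 * -15 = -14 - -9/2 = -19/2.

-19/2


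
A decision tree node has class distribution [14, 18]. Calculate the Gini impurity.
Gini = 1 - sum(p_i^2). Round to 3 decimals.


Total = 32. Proportions: 14/32, 18/32. sum(p_i^2) = 0.5078. Gini = 1 - 0.5078 = 0.4922, which rounds to 0.492.

0.492


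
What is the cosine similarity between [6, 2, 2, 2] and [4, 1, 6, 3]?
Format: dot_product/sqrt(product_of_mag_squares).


dot = 44. |a|^2 = 48, |b|^2 = 62. cos = 44/sqrt(2976).

44/sqrt(2976)


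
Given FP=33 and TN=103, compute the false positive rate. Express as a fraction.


FPR = FP / (FP + TN) = 33 / 136 = 33/136.

33/136


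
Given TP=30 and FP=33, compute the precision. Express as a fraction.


Precision = TP / (TP + FP) = 30 / 63 = 10/21.

10/21


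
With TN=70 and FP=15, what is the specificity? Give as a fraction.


Specificity = TN / (TN + FP) = 70 / 85 = 14/17.

14/17


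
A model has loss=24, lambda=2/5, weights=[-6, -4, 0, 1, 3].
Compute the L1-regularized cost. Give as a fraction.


L1 norm = sum(|w|) = 14. J = 24 + 2/5 * 14 = 148/5.

148/5


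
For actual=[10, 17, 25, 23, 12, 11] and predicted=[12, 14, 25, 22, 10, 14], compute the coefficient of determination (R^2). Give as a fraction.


Mean(y) = 49/3. SS_res = 27. SS_tot = 622/3. R^2 = 1 - 27/(622/3) = 541/622.

541/622


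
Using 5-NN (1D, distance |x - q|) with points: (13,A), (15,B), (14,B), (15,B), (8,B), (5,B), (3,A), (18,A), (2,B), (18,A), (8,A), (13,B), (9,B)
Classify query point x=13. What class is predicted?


Distances: |13-13|=0, |15-13|=2, |14-13|=1, |15-13|=2, |8-13|=5, |5-13|=8, |3-13|=10, |18-13|=5, |2-13|=11, |18-13|=5, |8-13|=5, |13-13|=0, |9-13|=4. 5 nearest: (13,A), (13,B), (14,B), (15,B), (15,B). Counts: {'A': 1, 'B': 4}. Majority class: B.

B


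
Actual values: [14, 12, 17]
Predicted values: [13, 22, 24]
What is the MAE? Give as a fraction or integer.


MAE = (1/3) * (|14-13|=1 + |12-22|=10 + |17-24|=7). Sum = 18. MAE = 6.

6


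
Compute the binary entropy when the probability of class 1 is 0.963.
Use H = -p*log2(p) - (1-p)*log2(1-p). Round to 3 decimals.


H = -0.963*log2(0.963) - 0.037*log2(0.037) = 0.228.

0.228


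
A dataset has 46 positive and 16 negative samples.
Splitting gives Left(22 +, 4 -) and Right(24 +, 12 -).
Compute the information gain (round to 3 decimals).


H(parent) = 0.8238. H(left) = 0.6194, H(right) = 0.9183. Weighted = (26/62)*0.6194 + (36/62)*0.9183 = 0.7930. IG = 0.8238 - 0.7930 = 0.0308, which rounds to 0.031.

0.031


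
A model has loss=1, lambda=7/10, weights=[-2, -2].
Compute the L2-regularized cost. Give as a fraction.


L2 sq norm = sum(w^2) = 8. J = 1 + 7/10 * 8 = 33/5.

33/5


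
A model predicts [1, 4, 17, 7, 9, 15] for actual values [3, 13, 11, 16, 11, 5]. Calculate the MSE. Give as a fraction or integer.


MSE = (1/6) * ((3-1)^2=4 + (13-4)^2=81 + (11-17)^2=36 + (16-7)^2=81 + (11-9)^2=4 + (5-15)^2=100). Sum = 306. MSE = 51.

51


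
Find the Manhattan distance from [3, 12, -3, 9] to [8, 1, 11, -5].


d = sum of absolute differences: |3-8|=5 + |12-1|=11 + |-3-11|=14 + |9--5|=14 = 44.

44


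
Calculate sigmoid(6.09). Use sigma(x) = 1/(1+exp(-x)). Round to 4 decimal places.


sigma(6.09) = 1/(1+e^(-6.09)) = 1/(1+0.002265) = 1/1.002265 = 0.9977.

0.9977


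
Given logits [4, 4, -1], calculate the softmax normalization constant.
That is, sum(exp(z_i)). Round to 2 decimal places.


Denom = e^4=54.5982 + e^4=54.5982 + e^-1=0.3679. Sum = 109.5643, which rounds to 109.56.

109.56


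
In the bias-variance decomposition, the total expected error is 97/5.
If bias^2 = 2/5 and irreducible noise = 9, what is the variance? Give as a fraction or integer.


Total error = bias^2 + variance + irreducible noise. So variance = 97/5 - 2/5 - 9 = 10.

10


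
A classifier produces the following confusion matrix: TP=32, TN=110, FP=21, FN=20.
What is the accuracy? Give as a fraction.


Accuracy = (TP + TN) / (TP + TN + FP + FN) = (32 + 110) / 183 = 142/183.

142/183


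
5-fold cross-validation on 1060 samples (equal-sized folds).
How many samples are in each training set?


Each validation fold has 1060/5 = 212 samples. Training set = 1060 - 212 = 848.

848


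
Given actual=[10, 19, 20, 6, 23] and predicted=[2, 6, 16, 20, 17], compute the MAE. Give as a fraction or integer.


MAE = (1/5) * (|10-2|=8 + |19-6|=13 + |20-16|=4 + |6-20|=14 + |23-17|=6). Sum = 45. MAE = 9.

9


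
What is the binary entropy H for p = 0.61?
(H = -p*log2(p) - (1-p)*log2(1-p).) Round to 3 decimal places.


H = -0.61*log2(0.61) - 0.39*log2(0.39) = 0.965.

0.965


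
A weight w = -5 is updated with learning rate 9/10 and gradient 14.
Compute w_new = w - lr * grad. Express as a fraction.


w_new = -5 - 9/10 * 14 = -5 - 63/5 = -88/5.

-88/5


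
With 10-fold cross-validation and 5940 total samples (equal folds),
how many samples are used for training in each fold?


Each validation fold has 5940/10 = 594 samples. Training set = 5940 - 594 = 5346.

5346


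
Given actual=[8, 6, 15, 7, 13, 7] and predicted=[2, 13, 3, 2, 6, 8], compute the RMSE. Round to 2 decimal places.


MSE = 50.6667. RMSE = sqrt(50.6667) = 7.12.

7.12


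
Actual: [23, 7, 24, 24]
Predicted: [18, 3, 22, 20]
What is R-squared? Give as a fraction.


Mean(y) = 39/2. SS_res = 61. SS_tot = 209. R^2 = 1 - 61/(209) = 148/209.

148/209


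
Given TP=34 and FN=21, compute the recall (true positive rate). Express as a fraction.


Recall = TP / (TP + FN) = 34 / 55 = 34/55.

34/55


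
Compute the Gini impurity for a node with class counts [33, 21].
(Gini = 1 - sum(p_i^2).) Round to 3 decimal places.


Total = 54. Proportions: 33/54, 21/54. sum(p_i^2) = 0.5247. Gini = 1 - 0.5247 = 0.4753, which rounds to 0.475.

0.475


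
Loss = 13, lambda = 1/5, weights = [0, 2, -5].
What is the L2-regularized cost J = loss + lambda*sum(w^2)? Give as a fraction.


L2 sq norm = sum(w^2) = 29. J = 13 + 1/5 * 29 = 94/5.

94/5


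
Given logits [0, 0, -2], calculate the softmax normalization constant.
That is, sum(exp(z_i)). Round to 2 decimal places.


Denom = e^0=1.0000 + e^0=1.0000 + e^-2=0.1353. Sum = 2.1353, which rounds to 2.14.

2.14


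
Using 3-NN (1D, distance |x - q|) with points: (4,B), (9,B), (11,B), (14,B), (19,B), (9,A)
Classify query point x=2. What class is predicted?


Distances: |4-2|=2, |9-2|=7, |11-2|=9, |14-2|=12, |19-2|=17, |9-2|=7. 3 nearest: (4,B), (9,A), (9,B). Counts: {'B': 2, 'A': 1}. Majority class: B.

B


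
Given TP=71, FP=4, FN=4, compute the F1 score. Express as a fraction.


Precision = 71/75 = 71/75. Recall = 71/75 = 71/75. F1 = 2*P*R/(P+R) = 71/75.

71/75


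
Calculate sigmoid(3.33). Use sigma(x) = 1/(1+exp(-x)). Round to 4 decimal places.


sigma(3.33) = 1/(1+e^(-3.33)) = 1/(1+0.035793) = 1/1.035793 = 0.9654.

0.9654


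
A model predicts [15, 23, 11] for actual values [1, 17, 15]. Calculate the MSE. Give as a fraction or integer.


MSE = (1/3) * ((1-15)^2=196 + (17-23)^2=36 + (15-11)^2=16). Sum = 248. MSE = 248/3.

248/3


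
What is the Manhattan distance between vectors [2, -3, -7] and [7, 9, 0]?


d = sum of absolute differences: |2-7|=5 + |-3-9|=12 + |-7-0|=7 = 24.

24


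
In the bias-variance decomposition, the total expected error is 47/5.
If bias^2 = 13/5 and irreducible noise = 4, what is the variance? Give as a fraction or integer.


Total error = bias^2 + variance + irreducible noise. So variance = 47/5 - 13/5 - 4 = 14/5.

14/5


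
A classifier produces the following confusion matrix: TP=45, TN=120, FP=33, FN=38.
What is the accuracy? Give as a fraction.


Accuracy = (TP + TN) / (TP + TN + FP + FN) = (45 + 120) / 236 = 165/236.

165/236


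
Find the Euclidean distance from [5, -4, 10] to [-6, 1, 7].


d = sqrt(sum of squared differences). (5--6)^2=121, (-4-1)^2=25, (10-7)^2=9. Sum = 155.

sqrt(155)


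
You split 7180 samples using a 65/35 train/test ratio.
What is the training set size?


Test set = 7180 * 35% = 2513. Training set = 7180 - 2513 = 4667.

4667


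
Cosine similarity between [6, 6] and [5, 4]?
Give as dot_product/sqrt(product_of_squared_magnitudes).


dot = 54. |a|^2 = 72, |b|^2 = 41. cos = 54/sqrt(2952).

54/sqrt(2952)


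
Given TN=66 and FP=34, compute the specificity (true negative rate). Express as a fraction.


Specificity = TN / (TN + FP) = 66 / 100 = 33/50.

33/50


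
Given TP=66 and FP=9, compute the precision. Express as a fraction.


Precision = TP / (TP + FP) = 66 / 75 = 22/25.

22/25


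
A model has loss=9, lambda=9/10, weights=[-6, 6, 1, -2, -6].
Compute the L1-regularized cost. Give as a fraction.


L1 norm = sum(|w|) = 21. J = 9 + 9/10 * 21 = 279/10.

279/10


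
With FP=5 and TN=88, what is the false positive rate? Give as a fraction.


FPR = FP / (FP + TN) = 5 / 93 = 5/93.

5/93


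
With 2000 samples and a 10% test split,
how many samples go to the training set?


Test set = 2000 * 10% = 200. Training set = 2000 - 200 = 1800.

1800


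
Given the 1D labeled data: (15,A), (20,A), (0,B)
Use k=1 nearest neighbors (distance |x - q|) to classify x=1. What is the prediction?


Distances: |15-1|=14, |20-1|=19, |0-1|=1. 1 nearest: (0,B). Counts: {'B': 1}. Majority class: B.

B


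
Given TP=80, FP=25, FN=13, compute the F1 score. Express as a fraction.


Precision = 80/105 = 16/21. Recall = 80/93 = 80/93. F1 = 2*P*R/(P+R) = 80/99.

80/99


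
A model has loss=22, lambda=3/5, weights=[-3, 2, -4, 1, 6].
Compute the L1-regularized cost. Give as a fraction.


L1 norm = sum(|w|) = 16. J = 22 + 3/5 * 16 = 158/5.

158/5


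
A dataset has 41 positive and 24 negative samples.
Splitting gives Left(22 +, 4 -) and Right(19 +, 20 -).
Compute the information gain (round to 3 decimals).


H(parent) = 0.9501. H(left) = 0.6194, H(right) = 0.9995. Weighted = (26/65)*0.6194 + (39/65)*0.9995 = 0.8475. IG = 0.9501 - 0.8475 = 0.1026, which rounds to 0.103.

0.103


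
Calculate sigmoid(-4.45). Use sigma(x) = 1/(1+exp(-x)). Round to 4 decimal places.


sigma(-4.45) = 1/(1+e^(4.45)) = 1/(1+85.626944) = 1/86.626944 = 0.0115.

0.0115


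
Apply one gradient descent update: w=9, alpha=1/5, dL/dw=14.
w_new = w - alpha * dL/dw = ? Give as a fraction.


w_new = 9 - 1/5 * 14 = 9 - 14/5 = 31/5.

31/5


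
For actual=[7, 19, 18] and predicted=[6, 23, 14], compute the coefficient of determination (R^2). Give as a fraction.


Mean(y) = 44/3. SS_res = 33. SS_tot = 266/3. R^2 = 1 - 33/(266/3) = 167/266.

167/266


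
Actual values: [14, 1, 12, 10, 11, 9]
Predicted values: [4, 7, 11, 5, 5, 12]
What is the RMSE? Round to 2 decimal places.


MSE = 34.5000. RMSE = sqrt(34.5000) = 5.87.

5.87


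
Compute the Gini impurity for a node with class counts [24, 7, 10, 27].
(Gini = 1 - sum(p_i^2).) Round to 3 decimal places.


Total = 68. Proportions: 24/68, 7/68, 10/68, 27/68. sum(p_i^2) = 0.3144. Gini = 1 - 0.3144 = 0.6856, which rounds to 0.686.

0.686


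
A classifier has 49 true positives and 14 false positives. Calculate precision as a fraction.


Precision = TP / (TP + FP) = 49 / 63 = 7/9.

7/9


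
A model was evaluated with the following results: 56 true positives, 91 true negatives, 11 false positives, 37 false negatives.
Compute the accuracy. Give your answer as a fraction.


Accuracy = (TP + TN) / (TP + TN + FP + FN) = (56 + 91) / 195 = 49/65.

49/65


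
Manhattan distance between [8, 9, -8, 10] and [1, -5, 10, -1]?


d = sum of absolute differences: |8-1|=7 + |9--5|=14 + |-8-10|=18 + |10--1|=11 = 50.

50


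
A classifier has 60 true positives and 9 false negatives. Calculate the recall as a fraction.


Recall = TP / (TP + FN) = 60 / 69 = 20/23.

20/23


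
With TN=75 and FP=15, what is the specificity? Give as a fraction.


Specificity = TN / (TN + FP) = 75 / 90 = 5/6.

5/6


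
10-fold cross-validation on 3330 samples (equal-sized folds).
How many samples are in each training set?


Each validation fold has 3330/10 = 333 samples. Training set = 3330 - 333 = 2997.

2997


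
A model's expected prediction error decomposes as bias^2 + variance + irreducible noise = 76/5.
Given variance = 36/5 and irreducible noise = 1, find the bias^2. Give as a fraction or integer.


Total error = bias^2 + variance + irreducible noise. So bias^2 = 76/5 - 36/5 - 1 = 7.

7


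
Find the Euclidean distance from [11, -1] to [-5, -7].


d = sqrt(sum of squared differences). (11--5)^2=256, (-1--7)^2=36. Sum = 292.

sqrt(292)


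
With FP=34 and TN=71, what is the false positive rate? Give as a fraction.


FPR = FP / (FP + TN) = 34 / 105 = 34/105.

34/105


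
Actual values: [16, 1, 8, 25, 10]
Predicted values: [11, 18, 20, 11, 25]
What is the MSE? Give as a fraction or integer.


MSE = (1/5) * ((16-11)^2=25 + (1-18)^2=289 + (8-20)^2=144 + (25-11)^2=196 + (10-25)^2=225). Sum = 879. MSE = 879/5.

879/5


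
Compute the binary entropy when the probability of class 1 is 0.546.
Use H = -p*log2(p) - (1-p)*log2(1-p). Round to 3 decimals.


H = -0.546*log2(0.546) - 0.454*log2(0.454) = 0.994.

0.994


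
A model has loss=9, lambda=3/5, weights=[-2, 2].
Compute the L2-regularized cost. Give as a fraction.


L2 sq norm = sum(w^2) = 8. J = 9 + 3/5 * 8 = 69/5.

69/5


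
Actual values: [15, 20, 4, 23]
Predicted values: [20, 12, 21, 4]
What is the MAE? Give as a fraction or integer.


MAE = (1/4) * (|15-20|=5 + |20-12|=8 + |4-21|=17 + |23-4|=19). Sum = 49. MAE = 49/4.

49/4


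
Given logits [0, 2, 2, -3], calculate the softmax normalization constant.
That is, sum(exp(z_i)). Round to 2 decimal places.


Denom = e^0=1.0000 + e^2=7.3891 + e^2=7.3891 + e^-3=0.0498. Sum = 15.8280, which rounds to 15.83.

15.83


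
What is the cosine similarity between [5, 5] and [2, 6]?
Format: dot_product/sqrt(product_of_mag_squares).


dot = 40. |a|^2 = 50, |b|^2 = 40. cos = 40/sqrt(2000).

40/sqrt(2000)


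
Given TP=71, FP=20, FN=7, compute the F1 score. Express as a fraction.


Precision = 71/91 = 71/91. Recall = 71/78 = 71/78. F1 = 2*P*R/(P+R) = 142/169.

142/169


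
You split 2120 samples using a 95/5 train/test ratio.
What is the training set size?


Test set = 2120 * 5% = 106. Training set = 2120 - 106 = 2014.

2014


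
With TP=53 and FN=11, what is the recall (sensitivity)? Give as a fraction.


Recall = TP / (TP + FN) = 53 / 64 = 53/64.

53/64


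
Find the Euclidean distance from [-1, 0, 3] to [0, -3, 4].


d = sqrt(sum of squared differences). (-1-0)^2=1, (0--3)^2=9, (3-4)^2=1. Sum = 11.

sqrt(11)


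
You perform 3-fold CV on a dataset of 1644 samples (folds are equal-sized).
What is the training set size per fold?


Each validation fold has 1644/3 = 548 samples. Training set = 1644 - 548 = 1096.

1096


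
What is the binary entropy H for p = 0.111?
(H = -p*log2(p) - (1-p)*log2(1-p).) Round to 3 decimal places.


H = -0.111*log2(0.111) - 0.889*log2(0.889) = 0.503.

0.503


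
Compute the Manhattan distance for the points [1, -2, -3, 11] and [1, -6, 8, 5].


d = sum of absolute differences: |1-1|=0 + |-2--6|=4 + |-3-8|=11 + |11-5|=6 = 21.

21


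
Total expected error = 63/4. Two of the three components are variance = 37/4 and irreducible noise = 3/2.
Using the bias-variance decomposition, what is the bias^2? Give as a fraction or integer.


Total error = bias^2 + variance + irreducible noise. So bias^2 = 63/4 - 37/4 - 3/2 = 5.

5


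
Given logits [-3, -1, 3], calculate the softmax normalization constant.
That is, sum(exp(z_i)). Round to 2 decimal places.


Denom = e^-3=0.0498 + e^-1=0.3679 + e^3=20.0855. Sum = 20.5032, which rounds to 20.50.

20.50


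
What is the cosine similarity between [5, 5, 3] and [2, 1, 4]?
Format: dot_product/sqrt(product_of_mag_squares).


dot = 27. |a|^2 = 59, |b|^2 = 21. cos = 27/sqrt(1239).

27/sqrt(1239)


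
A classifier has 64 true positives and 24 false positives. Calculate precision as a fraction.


Precision = TP / (TP + FP) = 64 / 88 = 8/11.

8/11


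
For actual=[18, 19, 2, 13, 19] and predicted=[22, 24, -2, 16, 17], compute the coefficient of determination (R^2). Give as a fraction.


Mean(y) = 71/5. SS_res = 70. SS_tot = 1054/5. R^2 = 1 - 70/(1054/5) = 352/527.

352/527


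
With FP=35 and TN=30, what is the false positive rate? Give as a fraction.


FPR = FP / (FP + TN) = 35 / 65 = 7/13.

7/13


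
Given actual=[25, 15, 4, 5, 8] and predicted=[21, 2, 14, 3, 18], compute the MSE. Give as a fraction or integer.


MSE = (1/5) * ((25-21)^2=16 + (15-2)^2=169 + (4-14)^2=100 + (5-3)^2=4 + (8-18)^2=100). Sum = 389. MSE = 389/5.

389/5


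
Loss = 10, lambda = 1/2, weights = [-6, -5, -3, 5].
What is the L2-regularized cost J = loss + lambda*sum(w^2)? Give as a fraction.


L2 sq norm = sum(w^2) = 95. J = 10 + 1/2 * 95 = 115/2.

115/2


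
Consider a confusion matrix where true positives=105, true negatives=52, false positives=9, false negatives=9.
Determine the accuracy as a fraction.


Accuracy = (TP + TN) / (TP + TN + FP + FN) = (105 + 52) / 175 = 157/175.

157/175
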